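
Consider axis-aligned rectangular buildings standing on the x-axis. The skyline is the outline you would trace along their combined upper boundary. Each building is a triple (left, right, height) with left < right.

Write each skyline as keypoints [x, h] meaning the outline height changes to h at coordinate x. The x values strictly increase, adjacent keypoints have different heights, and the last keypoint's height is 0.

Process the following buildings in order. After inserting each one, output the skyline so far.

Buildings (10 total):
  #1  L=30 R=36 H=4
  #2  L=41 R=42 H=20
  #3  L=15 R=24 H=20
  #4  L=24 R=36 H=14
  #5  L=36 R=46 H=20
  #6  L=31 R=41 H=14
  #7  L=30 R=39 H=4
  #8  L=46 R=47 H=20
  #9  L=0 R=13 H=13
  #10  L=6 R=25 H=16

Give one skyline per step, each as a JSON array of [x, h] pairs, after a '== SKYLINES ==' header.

== SKYLINES ==
[[30,4],[36,0]]
[[30,4],[36,0],[41,20],[42,0]]
[[15,20],[24,0],[30,4],[36,0],[41,20],[42,0]]
[[15,20],[24,14],[36,0],[41,20],[42,0]]
[[15,20],[24,14],[36,20],[46,0]]
[[15,20],[24,14],[36,20],[46,0]]
[[15,20],[24,14],[36,20],[46,0]]
[[15,20],[24,14],[36,20],[47,0]]
[[0,13],[13,0],[15,20],[24,14],[36,20],[47,0]]
[[0,13],[6,16],[15,20],[24,16],[25,14],[36,20],[47,0]]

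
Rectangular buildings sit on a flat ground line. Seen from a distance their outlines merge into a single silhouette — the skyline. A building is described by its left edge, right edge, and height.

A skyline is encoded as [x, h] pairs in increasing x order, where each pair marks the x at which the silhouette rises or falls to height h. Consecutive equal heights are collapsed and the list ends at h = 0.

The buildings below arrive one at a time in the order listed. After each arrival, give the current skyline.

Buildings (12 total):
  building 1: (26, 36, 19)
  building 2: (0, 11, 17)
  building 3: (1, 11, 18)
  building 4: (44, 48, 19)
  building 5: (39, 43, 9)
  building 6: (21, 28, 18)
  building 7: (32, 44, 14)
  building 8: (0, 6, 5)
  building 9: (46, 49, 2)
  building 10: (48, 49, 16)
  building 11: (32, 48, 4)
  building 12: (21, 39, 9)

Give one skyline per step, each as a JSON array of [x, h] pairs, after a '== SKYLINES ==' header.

== SKYLINES ==
[[26,19],[36,0]]
[[0,17],[11,0],[26,19],[36,0]]
[[0,17],[1,18],[11,0],[26,19],[36,0]]
[[0,17],[1,18],[11,0],[26,19],[36,0],[44,19],[48,0]]
[[0,17],[1,18],[11,0],[26,19],[36,0],[39,9],[43,0],[44,19],[48,0]]
[[0,17],[1,18],[11,0],[21,18],[26,19],[36,0],[39,9],[43,0],[44,19],[48,0]]
[[0,17],[1,18],[11,0],[21,18],[26,19],[36,14],[44,19],[48,0]]
[[0,17],[1,18],[11,0],[21,18],[26,19],[36,14],[44,19],[48,0]]
[[0,17],[1,18],[11,0],[21,18],[26,19],[36,14],[44,19],[48,2],[49,0]]
[[0,17],[1,18],[11,0],[21,18],[26,19],[36,14],[44,19],[48,16],[49,0]]
[[0,17],[1,18],[11,0],[21,18],[26,19],[36,14],[44,19],[48,16],[49,0]]
[[0,17],[1,18],[11,0],[21,18],[26,19],[36,14],[44,19],[48,16],[49,0]]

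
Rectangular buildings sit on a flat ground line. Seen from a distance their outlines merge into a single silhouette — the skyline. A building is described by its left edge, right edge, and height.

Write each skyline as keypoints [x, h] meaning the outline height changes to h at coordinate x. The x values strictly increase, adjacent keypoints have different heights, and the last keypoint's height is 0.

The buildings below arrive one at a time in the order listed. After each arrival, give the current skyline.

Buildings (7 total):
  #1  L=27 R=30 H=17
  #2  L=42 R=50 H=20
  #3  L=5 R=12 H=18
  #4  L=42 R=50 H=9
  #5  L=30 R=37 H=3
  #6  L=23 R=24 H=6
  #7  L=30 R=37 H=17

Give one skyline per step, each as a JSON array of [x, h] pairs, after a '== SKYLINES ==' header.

== SKYLINES ==
[[27,17],[30,0]]
[[27,17],[30,0],[42,20],[50,0]]
[[5,18],[12,0],[27,17],[30,0],[42,20],[50,0]]
[[5,18],[12,0],[27,17],[30,0],[42,20],[50,0]]
[[5,18],[12,0],[27,17],[30,3],[37,0],[42,20],[50,0]]
[[5,18],[12,0],[23,6],[24,0],[27,17],[30,3],[37,0],[42,20],[50,0]]
[[5,18],[12,0],[23,6],[24,0],[27,17],[37,0],[42,20],[50,0]]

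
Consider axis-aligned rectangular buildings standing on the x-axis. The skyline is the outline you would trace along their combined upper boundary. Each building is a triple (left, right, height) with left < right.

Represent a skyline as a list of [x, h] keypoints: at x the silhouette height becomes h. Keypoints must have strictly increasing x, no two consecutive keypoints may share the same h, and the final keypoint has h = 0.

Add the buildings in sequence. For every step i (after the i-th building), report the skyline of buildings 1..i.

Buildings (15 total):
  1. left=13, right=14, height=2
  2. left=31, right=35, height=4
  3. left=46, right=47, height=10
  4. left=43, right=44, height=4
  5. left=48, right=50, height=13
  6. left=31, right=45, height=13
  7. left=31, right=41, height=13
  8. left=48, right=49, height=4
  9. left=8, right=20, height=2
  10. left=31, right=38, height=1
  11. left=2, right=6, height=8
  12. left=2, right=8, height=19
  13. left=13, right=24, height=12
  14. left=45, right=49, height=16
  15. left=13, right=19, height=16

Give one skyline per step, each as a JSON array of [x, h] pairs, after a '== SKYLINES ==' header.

== SKYLINES ==
[[13,2],[14,0]]
[[13,2],[14,0],[31,4],[35,0]]
[[13,2],[14,0],[31,4],[35,0],[46,10],[47,0]]
[[13,2],[14,0],[31,4],[35,0],[43,4],[44,0],[46,10],[47,0]]
[[13,2],[14,0],[31,4],[35,0],[43,4],[44,0],[46,10],[47,0],[48,13],[50,0]]
[[13,2],[14,0],[31,13],[45,0],[46,10],[47,0],[48,13],[50,0]]
[[13,2],[14,0],[31,13],[45,0],[46,10],[47,0],[48,13],[50,0]]
[[13,2],[14,0],[31,13],[45,0],[46,10],[47,0],[48,13],[50,0]]
[[8,2],[20,0],[31,13],[45,0],[46,10],[47,0],[48,13],[50,0]]
[[8,2],[20,0],[31,13],[45,0],[46,10],[47,0],[48,13],[50,0]]
[[2,8],[6,0],[8,2],[20,0],[31,13],[45,0],[46,10],[47,0],[48,13],[50,0]]
[[2,19],[8,2],[20,0],[31,13],[45,0],[46,10],[47,0],[48,13],[50,0]]
[[2,19],[8,2],[13,12],[24,0],[31,13],[45,0],[46,10],[47,0],[48,13],[50,0]]
[[2,19],[8,2],[13,12],[24,0],[31,13],[45,16],[49,13],[50,0]]
[[2,19],[8,2],[13,16],[19,12],[24,0],[31,13],[45,16],[49,13],[50,0]]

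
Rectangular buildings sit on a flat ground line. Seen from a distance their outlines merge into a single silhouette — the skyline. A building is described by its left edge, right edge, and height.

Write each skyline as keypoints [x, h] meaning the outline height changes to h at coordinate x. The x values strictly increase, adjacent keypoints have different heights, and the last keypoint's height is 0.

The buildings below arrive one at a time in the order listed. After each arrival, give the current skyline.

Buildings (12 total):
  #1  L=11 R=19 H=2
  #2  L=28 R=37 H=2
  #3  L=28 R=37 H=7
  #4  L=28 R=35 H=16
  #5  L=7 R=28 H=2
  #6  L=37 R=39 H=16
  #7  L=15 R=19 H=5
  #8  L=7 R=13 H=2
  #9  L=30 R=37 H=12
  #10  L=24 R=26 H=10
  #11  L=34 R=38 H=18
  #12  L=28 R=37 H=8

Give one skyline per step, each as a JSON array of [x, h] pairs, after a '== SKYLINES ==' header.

== SKYLINES ==
[[11,2],[19,0]]
[[11,2],[19,0],[28,2],[37,0]]
[[11,2],[19,0],[28,7],[37,0]]
[[11,2],[19,0],[28,16],[35,7],[37,0]]
[[7,2],[28,16],[35,7],[37,0]]
[[7,2],[28,16],[35,7],[37,16],[39,0]]
[[7,2],[15,5],[19,2],[28,16],[35,7],[37,16],[39,0]]
[[7,2],[15,5],[19,2],[28,16],[35,7],[37,16],[39,0]]
[[7,2],[15,5],[19,2],[28,16],[35,12],[37,16],[39,0]]
[[7,2],[15,5],[19,2],[24,10],[26,2],[28,16],[35,12],[37,16],[39,0]]
[[7,2],[15,5],[19,2],[24,10],[26,2],[28,16],[34,18],[38,16],[39,0]]
[[7,2],[15,5],[19,2],[24,10],[26,2],[28,16],[34,18],[38,16],[39,0]]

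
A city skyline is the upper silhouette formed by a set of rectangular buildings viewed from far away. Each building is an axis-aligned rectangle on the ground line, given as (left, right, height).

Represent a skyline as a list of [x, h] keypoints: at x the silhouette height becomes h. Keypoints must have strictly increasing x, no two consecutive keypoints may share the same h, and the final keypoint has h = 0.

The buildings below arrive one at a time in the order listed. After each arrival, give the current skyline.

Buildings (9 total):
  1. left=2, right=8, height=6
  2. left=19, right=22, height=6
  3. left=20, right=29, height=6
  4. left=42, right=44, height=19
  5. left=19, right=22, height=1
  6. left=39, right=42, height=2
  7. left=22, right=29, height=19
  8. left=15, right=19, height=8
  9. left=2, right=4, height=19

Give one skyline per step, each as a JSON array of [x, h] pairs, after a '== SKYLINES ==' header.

== SKYLINES ==
[[2,6],[8,0]]
[[2,6],[8,0],[19,6],[22,0]]
[[2,6],[8,0],[19,6],[29,0]]
[[2,6],[8,0],[19,6],[29,0],[42,19],[44,0]]
[[2,6],[8,0],[19,6],[29,0],[42,19],[44,0]]
[[2,6],[8,0],[19,6],[29,0],[39,2],[42,19],[44,0]]
[[2,6],[8,0],[19,6],[22,19],[29,0],[39,2],[42,19],[44,0]]
[[2,6],[8,0],[15,8],[19,6],[22,19],[29,0],[39,2],[42,19],[44,0]]
[[2,19],[4,6],[8,0],[15,8],[19,6],[22,19],[29,0],[39,2],[42,19],[44,0]]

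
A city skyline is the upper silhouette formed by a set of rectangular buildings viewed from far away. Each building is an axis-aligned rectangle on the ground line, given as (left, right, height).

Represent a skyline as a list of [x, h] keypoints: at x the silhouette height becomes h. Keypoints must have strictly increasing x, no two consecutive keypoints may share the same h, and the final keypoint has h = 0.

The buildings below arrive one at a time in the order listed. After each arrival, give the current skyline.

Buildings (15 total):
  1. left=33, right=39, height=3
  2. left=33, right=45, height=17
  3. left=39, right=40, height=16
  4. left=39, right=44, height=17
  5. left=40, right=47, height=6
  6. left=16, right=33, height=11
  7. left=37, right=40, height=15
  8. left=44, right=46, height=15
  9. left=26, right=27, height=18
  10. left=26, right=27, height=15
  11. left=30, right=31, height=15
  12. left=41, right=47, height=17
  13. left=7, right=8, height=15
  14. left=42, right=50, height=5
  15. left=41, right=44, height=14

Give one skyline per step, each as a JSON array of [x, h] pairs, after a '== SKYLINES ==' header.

== SKYLINES ==
[[33,3],[39,0]]
[[33,17],[45,0]]
[[33,17],[45,0]]
[[33,17],[45,0]]
[[33,17],[45,6],[47,0]]
[[16,11],[33,17],[45,6],[47,0]]
[[16,11],[33,17],[45,6],[47,0]]
[[16,11],[33,17],[45,15],[46,6],[47,0]]
[[16,11],[26,18],[27,11],[33,17],[45,15],[46,6],[47,0]]
[[16,11],[26,18],[27,11],[33,17],[45,15],[46,6],[47,0]]
[[16,11],[26,18],[27,11],[30,15],[31,11],[33,17],[45,15],[46,6],[47,0]]
[[16,11],[26,18],[27,11],[30,15],[31,11],[33,17],[47,0]]
[[7,15],[8,0],[16,11],[26,18],[27,11],[30,15],[31,11],[33,17],[47,0]]
[[7,15],[8,0],[16,11],[26,18],[27,11],[30,15],[31,11],[33,17],[47,5],[50,0]]
[[7,15],[8,0],[16,11],[26,18],[27,11],[30,15],[31,11],[33,17],[47,5],[50,0]]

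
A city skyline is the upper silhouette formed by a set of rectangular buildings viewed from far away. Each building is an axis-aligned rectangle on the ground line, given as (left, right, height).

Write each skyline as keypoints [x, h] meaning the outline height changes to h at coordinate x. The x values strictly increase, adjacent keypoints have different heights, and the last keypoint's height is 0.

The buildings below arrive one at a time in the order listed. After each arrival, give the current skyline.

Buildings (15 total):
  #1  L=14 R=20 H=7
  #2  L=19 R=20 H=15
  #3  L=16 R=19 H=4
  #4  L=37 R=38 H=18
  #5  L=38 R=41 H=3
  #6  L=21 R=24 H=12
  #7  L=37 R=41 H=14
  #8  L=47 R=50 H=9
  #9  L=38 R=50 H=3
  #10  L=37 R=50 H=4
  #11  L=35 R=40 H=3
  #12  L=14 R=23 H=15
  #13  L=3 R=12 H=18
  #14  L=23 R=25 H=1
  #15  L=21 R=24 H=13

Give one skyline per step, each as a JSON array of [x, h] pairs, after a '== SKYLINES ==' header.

== SKYLINES ==
[[14,7],[20,0]]
[[14,7],[19,15],[20,0]]
[[14,7],[19,15],[20,0]]
[[14,7],[19,15],[20,0],[37,18],[38,0]]
[[14,7],[19,15],[20,0],[37,18],[38,3],[41,0]]
[[14,7],[19,15],[20,0],[21,12],[24,0],[37,18],[38,3],[41,0]]
[[14,7],[19,15],[20,0],[21,12],[24,0],[37,18],[38,14],[41,0]]
[[14,7],[19,15],[20,0],[21,12],[24,0],[37,18],[38,14],[41,0],[47,9],[50,0]]
[[14,7],[19,15],[20,0],[21,12],[24,0],[37,18],[38,14],[41,3],[47,9],[50,0]]
[[14,7],[19,15],[20,0],[21,12],[24,0],[37,18],[38,14],[41,4],[47,9],[50,0]]
[[14,7],[19,15],[20,0],[21,12],[24,0],[35,3],[37,18],[38,14],[41,4],[47,9],[50,0]]
[[14,15],[23,12],[24,0],[35,3],[37,18],[38,14],[41,4],[47,9],[50,0]]
[[3,18],[12,0],[14,15],[23,12],[24,0],[35,3],[37,18],[38,14],[41,4],[47,9],[50,0]]
[[3,18],[12,0],[14,15],[23,12],[24,1],[25,0],[35,3],[37,18],[38,14],[41,4],[47,9],[50,0]]
[[3,18],[12,0],[14,15],[23,13],[24,1],[25,0],[35,3],[37,18],[38,14],[41,4],[47,9],[50,0]]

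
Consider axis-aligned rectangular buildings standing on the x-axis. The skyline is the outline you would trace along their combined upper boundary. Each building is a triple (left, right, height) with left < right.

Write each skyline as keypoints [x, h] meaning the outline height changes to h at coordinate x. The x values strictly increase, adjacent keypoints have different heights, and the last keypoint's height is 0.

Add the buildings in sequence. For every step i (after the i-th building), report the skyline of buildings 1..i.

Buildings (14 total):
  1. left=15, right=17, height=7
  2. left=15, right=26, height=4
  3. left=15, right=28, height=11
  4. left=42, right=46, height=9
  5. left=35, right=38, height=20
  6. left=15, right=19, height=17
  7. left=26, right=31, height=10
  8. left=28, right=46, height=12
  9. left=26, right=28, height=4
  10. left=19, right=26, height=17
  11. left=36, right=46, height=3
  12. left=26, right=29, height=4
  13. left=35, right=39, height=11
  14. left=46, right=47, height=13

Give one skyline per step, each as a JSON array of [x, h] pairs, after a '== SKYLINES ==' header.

== SKYLINES ==
[[15,7],[17,0]]
[[15,7],[17,4],[26,0]]
[[15,11],[28,0]]
[[15,11],[28,0],[42,9],[46,0]]
[[15,11],[28,0],[35,20],[38,0],[42,9],[46,0]]
[[15,17],[19,11],[28,0],[35,20],[38,0],[42,9],[46,0]]
[[15,17],[19,11],[28,10],[31,0],[35,20],[38,0],[42,9],[46,0]]
[[15,17],[19,11],[28,12],[35,20],[38,12],[46,0]]
[[15,17],[19,11],[28,12],[35,20],[38,12],[46,0]]
[[15,17],[26,11],[28,12],[35,20],[38,12],[46,0]]
[[15,17],[26,11],[28,12],[35,20],[38,12],[46,0]]
[[15,17],[26,11],[28,12],[35,20],[38,12],[46,0]]
[[15,17],[26,11],[28,12],[35,20],[38,12],[46,0]]
[[15,17],[26,11],[28,12],[35,20],[38,12],[46,13],[47,0]]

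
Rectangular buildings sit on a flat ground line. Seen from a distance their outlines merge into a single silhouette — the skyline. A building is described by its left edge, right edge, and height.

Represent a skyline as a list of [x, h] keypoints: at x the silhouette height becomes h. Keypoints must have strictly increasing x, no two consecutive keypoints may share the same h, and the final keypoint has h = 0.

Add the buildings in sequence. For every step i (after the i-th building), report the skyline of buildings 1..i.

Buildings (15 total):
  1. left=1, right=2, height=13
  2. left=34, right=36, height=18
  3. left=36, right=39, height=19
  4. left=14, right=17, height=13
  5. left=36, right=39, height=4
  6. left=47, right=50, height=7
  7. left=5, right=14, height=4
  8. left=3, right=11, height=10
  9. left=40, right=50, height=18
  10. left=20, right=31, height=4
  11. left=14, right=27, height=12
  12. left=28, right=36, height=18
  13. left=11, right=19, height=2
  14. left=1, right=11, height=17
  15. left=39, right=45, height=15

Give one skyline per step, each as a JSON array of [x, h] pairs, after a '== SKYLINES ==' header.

== SKYLINES ==
[[1,13],[2,0]]
[[1,13],[2,0],[34,18],[36,0]]
[[1,13],[2,0],[34,18],[36,19],[39,0]]
[[1,13],[2,0],[14,13],[17,0],[34,18],[36,19],[39,0]]
[[1,13],[2,0],[14,13],[17,0],[34,18],[36,19],[39,0]]
[[1,13],[2,0],[14,13],[17,0],[34,18],[36,19],[39,0],[47,7],[50,0]]
[[1,13],[2,0],[5,4],[14,13],[17,0],[34,18],[36,19],[39,0],[47,7],[50,0]]
[[1,13],[2,0],[3,10],[11,4],[14,13],[17,0],[34,18],[36,19],[39,0],[47,7],[50,0]]
[[1,13],[2,0],[3,10],[11,4],[14,13],[17,0],[34,18],[36,19],[39,0],[40,18],[50,0]]
[[1,13],[2,0],[3,10],[11,4],[14,13],[17,0],[20,4],[31,0],[34,18],[36,19],[39,0],[40,18],[50,0]]
[[1,13],[2,0],[3,10],[11,4],[14,13],[17,12],[27,4],[31,0],[34,18],[36,19],[39,0],[40,18],[50,0]]
[[1,13],[2,0],[3,10],[11,4],[14,13],[17,12],[27,4],[28,18],[36,19],[39,0],[40,18],[50,0]]
[[1,13],[2,0],[3,10],[11,4],[14,13],[17,12],[27,4],[28,18],[36,19],[39,0],[40,18],[50,0]]
[[1,17],[11,4],[14,13],[17,12],[27,4],[28,18],[36,19],[39,0],[40,18],[50,0]]
[[1,17],[11,4],[14,13],[17,12],[27,4],[28,18],[36,19],[39,15],[40,18],[50,0]]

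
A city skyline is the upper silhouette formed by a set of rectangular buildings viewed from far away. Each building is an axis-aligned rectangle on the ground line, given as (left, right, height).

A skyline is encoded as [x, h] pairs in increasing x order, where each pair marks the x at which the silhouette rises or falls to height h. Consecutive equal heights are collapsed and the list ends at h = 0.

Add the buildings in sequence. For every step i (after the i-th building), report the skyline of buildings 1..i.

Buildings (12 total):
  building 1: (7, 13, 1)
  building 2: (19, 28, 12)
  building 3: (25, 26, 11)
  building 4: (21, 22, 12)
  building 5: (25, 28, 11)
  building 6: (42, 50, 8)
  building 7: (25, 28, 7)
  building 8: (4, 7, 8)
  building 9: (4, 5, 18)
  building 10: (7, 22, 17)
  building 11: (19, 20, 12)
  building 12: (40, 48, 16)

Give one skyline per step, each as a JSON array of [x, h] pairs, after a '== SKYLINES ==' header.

== SKYLINES ==
[[7,1],[13,0]]
[[7,1],[13,0],[19,12],[28,0]]
[[7,1],[13,0],[19,12],[28,0]]
[[7,1],[13,0],[19,12],[28,0]]
[[7,1],[13,0],[19,12],[28,0]]
[[7,1],[13,0],[19,12],[28,0],[42,8],[50,0]]
[[7,1],[13,0],[19,12],[28,0],[42,8],[50,0]]
[[4,8],[7,1],[13,0],[19,12],[28,0],[42,8],[50,0]]
[[4,18],[5,8],[7,1],[13,0],[19,12],[28,0],[42,8],[50,0]]
[[4,18],[5,8],[7,17],[22,12],[28,0],[42,8],[50,0]]
[[4,18],[5,8],[7,17],[22,12],[28,0],[42,8],[50,0]]
[[4,18],[5,8],[7,17],[22,12],[28,0],[40,16],[48,8],[50,0]]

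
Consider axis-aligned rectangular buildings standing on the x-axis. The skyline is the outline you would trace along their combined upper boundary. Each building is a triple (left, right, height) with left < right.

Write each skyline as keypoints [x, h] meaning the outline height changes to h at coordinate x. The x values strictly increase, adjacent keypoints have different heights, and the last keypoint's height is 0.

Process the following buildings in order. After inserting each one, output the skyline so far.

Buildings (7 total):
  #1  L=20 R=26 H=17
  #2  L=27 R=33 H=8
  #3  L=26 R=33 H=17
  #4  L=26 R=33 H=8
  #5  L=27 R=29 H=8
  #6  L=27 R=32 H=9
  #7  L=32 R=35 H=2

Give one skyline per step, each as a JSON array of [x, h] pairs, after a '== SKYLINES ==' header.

== SKYLINES ==
[[20,17],[26,0]]
[[20,17],[26,0],[27,8],[33,0]]
[[20,17],[33,0]]
[[20,17],[33,0]]
[[20,17],[33,0]]
[[20,17],[33,0]]
[[20,17],[33,2],[35,0]]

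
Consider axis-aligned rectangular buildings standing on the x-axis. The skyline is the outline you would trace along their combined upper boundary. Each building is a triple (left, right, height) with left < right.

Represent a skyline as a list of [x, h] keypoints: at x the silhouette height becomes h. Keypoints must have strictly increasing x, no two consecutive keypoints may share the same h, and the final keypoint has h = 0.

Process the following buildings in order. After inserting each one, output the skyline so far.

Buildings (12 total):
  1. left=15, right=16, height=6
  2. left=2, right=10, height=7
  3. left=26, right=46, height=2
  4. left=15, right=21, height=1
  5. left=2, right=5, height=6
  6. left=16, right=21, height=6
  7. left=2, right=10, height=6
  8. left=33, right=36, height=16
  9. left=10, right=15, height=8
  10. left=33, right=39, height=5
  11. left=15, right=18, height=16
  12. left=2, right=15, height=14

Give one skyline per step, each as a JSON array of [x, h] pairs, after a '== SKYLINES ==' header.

== SKYLINES ==
[[15,6],[16,0]]
[[2,7],[10,0],[15,6],[16,0]]
[[2,7],[10,0],[15,6],[16,0],[26,2],[46,0]]
[[2,7],[10,0],[15,6],[16,1],[21,0],[26,2],[46,0]]
[[2,7],[10,0],[15,6],[16,1],[21,0],[26,2],[46,0]]
[[2,7],[10,0],[15,6],[21,0],[26,2],[46,0]]
[[2,7],[10,0],[15,6],[21,0],[26,2],[46,0]]
[[2,7],[10,0],[15,6],[21,0],[26,2],[33,16],[36,2],[46,0]]
[[2,7],[10,8],[15,6],[21,0],[26,2],[33,16],[36,2],[46,0]]
[[2,7],[10,8],[15,6],[21,0],[26,2],[33,16],[36,5],[39,2],[46,0]]
[[2,7],[10,8],[15,16],[18,6],[21,0],[26,2],[33,16],[36,5],[39,2],[46,0]]
[[2,14],[15,16],[18,6],[21,0],[26,2],[33,16],[36,5],[39,2],[46,0]]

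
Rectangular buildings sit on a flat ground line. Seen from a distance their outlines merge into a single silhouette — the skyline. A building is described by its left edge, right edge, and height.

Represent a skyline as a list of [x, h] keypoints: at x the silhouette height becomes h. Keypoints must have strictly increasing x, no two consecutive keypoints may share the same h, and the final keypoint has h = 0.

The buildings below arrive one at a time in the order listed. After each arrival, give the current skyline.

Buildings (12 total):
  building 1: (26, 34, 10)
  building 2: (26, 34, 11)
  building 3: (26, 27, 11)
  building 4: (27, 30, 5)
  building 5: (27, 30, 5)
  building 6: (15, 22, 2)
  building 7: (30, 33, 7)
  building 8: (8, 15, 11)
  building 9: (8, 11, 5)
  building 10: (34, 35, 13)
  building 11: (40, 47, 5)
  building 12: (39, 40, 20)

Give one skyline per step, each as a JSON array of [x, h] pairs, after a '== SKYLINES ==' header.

== SKYLINES ==
[[26,10],[34,0]]
[[26,11],[34,0]]
[[26,11],[34,0]]
[[26,11],[34,0]]
[[26,11],[34,0]]
[[15,2],[22,0],[26,11],[34,0]]
[[15,2],[22,0],[26,11],[34,0]]
[[8,11],[15,2],[22,0],[26,11],[34,0]]
[[8,11],[15,2],[22,0],[26,11],[34,0]]
[[8,11],[15,2],[22,0],[26,11],[34,13],[35,0]]
[[8,11],[15,2],[22,0],[26,11],[34,13],[35,0],[40,5],[47,0]]
[[8,11],[15,2],[22,0],[26,11],[34,13],[35,0],[39,20],[40,5],[47,0]]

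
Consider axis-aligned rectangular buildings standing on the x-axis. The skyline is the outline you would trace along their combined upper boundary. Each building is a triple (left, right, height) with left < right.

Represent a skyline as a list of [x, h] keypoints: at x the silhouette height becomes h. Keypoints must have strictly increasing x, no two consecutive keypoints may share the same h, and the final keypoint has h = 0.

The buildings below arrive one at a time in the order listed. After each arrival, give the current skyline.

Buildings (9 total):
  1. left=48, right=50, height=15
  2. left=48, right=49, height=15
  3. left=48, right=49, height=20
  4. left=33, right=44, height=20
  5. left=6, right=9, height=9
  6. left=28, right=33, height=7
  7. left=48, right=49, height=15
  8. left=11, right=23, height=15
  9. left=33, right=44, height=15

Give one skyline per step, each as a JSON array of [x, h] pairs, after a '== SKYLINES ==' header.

== SKYLINES ==
[[48,15],[50,0]]
[[48,15],[50,0]]
[[48,20],[49,15],[50,0]]
[[33,20],[44,0],[48,20],[49,15],[50,0]]
[[6,9],[9,0],[33,20],[44,0],[48,20],[49,15],[50,0]]
[[6,9],[9,0],[28,7],[33,20],[44,0],[48,20],[49,15],[50,0]]
[[6,9],[9,0],[28,7],[33,20],[44,0],[48,20],[49,15],[50,0]]
[[6,9],[9,0],[11,15],[23,0],[28,7],[33,20],[44,0],[48,20],[49,15],[50,0]]
[[6,9],[9,0],[11,15],[23,0],[28,7],[33,20],[44,0],[48,20],[49,15],[50,0]]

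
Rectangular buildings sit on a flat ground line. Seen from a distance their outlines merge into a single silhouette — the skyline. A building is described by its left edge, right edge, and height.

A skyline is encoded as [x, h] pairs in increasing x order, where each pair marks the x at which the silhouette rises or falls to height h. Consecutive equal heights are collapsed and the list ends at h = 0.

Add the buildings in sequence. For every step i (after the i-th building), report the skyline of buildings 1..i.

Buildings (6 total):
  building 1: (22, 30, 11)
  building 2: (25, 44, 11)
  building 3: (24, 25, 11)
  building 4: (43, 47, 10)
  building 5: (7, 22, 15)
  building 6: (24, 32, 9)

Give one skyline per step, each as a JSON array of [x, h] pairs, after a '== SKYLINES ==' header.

== SKYLINES ==
[[22,11],[30,0]]
[[22,11],[44,0]]
[[22,11],[44,0]]
[[22,11],[44,10],[47,0]]
[[7,15],[22,11],[44,10],[47,0]]
[[7,15],[22,11],[44,10],[47,0]]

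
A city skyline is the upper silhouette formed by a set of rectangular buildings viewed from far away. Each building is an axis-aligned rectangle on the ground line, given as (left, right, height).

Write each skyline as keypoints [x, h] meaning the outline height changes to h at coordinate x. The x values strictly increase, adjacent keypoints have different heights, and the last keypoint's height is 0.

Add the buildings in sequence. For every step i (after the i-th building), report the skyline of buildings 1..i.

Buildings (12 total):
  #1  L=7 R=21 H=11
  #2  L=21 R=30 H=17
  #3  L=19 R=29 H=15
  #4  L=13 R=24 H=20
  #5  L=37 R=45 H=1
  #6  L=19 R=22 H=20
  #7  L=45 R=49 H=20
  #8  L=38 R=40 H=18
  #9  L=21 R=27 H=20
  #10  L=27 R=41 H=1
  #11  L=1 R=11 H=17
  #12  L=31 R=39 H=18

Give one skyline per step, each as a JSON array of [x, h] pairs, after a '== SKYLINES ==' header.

== SKYLINES ==
[[7,11],[21,0]]
[[7,11],[21,17],[30,0]]
[[7,11],[19,15],[21,17],[30,0]]
[[7,11],[13,20],[24,17],[30,0]]
[[7,11],[13,20],[24,17],[30,0],[37,1],[45,0]]
[[7,11],[13,20],[24,17],[30,0],[37,1],[45,0]]
[[7,11],[13,20],[24,17],[30,0],[37,1],[45,20],[49,0]]
[[7,11],[13,20],[24,17],[30,0],[37,1],[38,18],[40,1],[45,20],[49,0]]
[[7,11],[13,20],[27,17],[30,0],[37,1],[38,18],[40,1],[45,20],[49,0]]
[[7,11],[13,20],[27,17],[30,1],[38,18],[40,1],[45,20],[49,0]]
[[1,17],[11,11],[13,20],[27,17],[30,1],[38,18],[40,1],[45,20],[49,0]]
[[1,17],[11,11],[13,20],[27,17],[30,1],[31,18],[40,1],[45,20],[49,0]]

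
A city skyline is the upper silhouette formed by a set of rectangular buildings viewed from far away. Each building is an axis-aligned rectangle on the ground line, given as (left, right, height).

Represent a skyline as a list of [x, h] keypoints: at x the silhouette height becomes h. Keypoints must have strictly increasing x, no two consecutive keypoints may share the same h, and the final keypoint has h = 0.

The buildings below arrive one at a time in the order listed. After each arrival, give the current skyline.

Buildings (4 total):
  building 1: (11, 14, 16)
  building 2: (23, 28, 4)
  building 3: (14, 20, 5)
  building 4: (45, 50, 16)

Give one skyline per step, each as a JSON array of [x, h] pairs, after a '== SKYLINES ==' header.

== SKYLINES ==
[[11,16],[14,0]]
[[11,16],[14,0],[23,4],[28,0]]
[[11,16],[14,5],[20,0],[23,4],[28,0]]
[[11,16],[14,5],[20,0],[23,4],[28,0],[45,16],[50,0]]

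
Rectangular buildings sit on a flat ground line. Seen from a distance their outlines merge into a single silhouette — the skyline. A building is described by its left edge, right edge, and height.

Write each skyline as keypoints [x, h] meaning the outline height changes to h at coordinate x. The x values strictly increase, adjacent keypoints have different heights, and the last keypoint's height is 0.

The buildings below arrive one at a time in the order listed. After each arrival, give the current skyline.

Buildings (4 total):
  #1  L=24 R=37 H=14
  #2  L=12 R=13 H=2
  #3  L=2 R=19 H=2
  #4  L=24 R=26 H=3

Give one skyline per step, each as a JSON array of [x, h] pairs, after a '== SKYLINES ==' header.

== SKYLINES ==
[[24,14],[37,0]]
[[12,2],[13,0],[24,14],[37,0]]
[[2,2],[19,0],[24,14],[37,0]]
[[2,2],[19,0],[24,14],[37,0]]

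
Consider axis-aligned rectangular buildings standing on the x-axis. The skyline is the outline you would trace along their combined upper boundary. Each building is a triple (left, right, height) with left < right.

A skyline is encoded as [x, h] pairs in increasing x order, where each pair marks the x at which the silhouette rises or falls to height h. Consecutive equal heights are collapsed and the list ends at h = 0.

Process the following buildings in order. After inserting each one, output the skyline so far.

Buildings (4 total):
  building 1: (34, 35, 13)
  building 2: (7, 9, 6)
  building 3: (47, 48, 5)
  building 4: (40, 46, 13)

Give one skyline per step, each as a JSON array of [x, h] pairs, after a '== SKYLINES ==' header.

== SKYLINES ==
[[34,13],[35,0]]
[[7,6],[9,0],[34,13],[35,0]]
[[7,6],[9,0],[34,13],[35,0],[47,5],[48,0]]
[[7,6],[9,0],[34,13],[35,0],[40,13],[46,0],[47,5],[48,0]]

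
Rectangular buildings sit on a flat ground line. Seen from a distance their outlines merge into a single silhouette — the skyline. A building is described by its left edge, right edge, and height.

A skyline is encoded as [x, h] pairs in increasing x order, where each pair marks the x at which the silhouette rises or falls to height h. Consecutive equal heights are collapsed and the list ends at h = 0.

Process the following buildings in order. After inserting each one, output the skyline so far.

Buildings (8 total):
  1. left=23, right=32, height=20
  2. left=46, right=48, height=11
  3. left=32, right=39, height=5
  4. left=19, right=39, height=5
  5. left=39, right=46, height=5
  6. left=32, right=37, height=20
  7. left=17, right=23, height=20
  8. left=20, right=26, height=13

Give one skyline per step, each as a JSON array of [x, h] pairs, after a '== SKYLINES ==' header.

== SKYLINES ==
[[23,20],[32,0]]
[[23,20],[32,0],[46,11],[48,0]]
[[23,20],[32,5],[39,0],[46,11],[48,0]]
[[19,5],[23,20],[32,5],[39,0],[46,11],[48,0]]
[[19,5],[23,20],[32,5],[46,11],[48,0]]
[[19,5],[23,20],[37,5],[46,11],[48,0]]
[[17,20],[37,5],[46,11],[48,0]]
[[17,20],[37,5],[46,11],[48,0]]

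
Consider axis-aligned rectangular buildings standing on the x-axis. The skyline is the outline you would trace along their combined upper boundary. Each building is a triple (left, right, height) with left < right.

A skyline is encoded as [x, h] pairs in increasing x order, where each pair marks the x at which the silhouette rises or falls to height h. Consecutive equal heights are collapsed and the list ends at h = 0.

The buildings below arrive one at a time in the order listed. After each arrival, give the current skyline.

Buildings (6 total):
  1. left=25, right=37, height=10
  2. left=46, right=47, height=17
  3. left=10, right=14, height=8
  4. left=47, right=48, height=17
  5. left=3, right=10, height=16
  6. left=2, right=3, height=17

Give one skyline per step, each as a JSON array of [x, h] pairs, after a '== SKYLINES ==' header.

== SKYLINES ==
[[25,10],[37,0]]
[[25,10],[37,0],[46,17],[47,0]]
[[10,8],[14,0],[25,10],[37,0],[46,17],[47,0]]
[[10,8],[14,0],[25,10],[37,0],[46,17],[48,0]]
[[3,16],[10,8],[14,0],[25,10],[37,0],[46,17],[48,0]]
[[2,17],[3,16],[10,8],[14,0],[25,10],[37,0],[46,17],[48,0]]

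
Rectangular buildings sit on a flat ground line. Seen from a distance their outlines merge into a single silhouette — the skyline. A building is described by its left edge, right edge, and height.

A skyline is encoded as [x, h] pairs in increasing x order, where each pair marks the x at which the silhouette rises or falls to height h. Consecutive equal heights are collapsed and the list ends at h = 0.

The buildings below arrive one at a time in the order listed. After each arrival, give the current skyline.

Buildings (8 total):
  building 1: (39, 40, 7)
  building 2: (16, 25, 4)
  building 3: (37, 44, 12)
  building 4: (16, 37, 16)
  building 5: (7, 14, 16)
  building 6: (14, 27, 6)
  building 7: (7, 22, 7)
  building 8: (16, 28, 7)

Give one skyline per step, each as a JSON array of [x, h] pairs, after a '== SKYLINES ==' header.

== SKYLINES ==
[[39,7],[40,0]]
[[16,4],[25,0],[39,7],[40,0]]
[[16,4],[25,0],[37,12],[44,0]]
[[16,16],[37,12],[44,0]]
[[7,16],[14,0],[16,16],[37,12],[44,0]]
[[7,16],[14,6],[16,16],[37,12],[44,0]]
[[7,16],[14,7],[16,16],[37,12],[44,0]]
[[7,16],[14,7],[16,16],[37,12],[44,0]]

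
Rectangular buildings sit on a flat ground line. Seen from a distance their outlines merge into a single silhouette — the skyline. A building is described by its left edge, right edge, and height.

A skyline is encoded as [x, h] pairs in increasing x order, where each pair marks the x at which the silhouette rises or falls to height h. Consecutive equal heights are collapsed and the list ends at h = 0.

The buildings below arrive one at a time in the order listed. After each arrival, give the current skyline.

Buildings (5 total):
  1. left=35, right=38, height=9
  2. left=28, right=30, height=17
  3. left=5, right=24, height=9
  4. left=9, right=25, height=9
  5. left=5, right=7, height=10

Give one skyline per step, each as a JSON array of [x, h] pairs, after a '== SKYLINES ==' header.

== SKYLINES ==
[[35,9],[38,0]]
[[28,17],[30,0],[35,9],[38,0]]
[[5,9],[24,0],[28,17],[30,0],[35,9],[38,0]]
[[5,9],[25,0],[28,17],[30,0],[35,9],[38,0]]
[[5,10],[7,9],[25,0],[28,17],[30,0],[35,9],[38,0]]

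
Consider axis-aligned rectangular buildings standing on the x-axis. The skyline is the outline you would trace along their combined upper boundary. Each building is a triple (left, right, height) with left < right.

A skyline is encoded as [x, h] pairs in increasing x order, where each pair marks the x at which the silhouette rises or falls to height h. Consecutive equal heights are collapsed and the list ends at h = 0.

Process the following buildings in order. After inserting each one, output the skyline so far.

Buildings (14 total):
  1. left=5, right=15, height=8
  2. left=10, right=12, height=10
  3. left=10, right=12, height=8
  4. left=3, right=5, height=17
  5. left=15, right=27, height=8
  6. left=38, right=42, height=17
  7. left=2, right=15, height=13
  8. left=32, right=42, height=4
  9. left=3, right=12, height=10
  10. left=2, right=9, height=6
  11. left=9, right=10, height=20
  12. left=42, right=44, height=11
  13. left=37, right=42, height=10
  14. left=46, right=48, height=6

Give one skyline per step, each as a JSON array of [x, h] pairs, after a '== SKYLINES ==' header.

== SKYLINES ==
[[5,8],[15,0]]
[[5,8],[10,10],[12,8],[15,0]]
[[5,8],[10,10],[12,8],[15,0]]
[[3,17],[5,8],[10,10],[12,8],[15,0]]
[[3,17],[5,8],[10,10],[12,8],[27,0]]
[[3,17],[5,8],[10,10],[12,8],[27,0],[38,17],[42,0]]
[[2,13],[3,17],[5,13],[15,8],[27,0],[38,17],[42,0]]
[[2,13],[3,17],[5,13],[15,8],[27,0],[32,4],[38,17],[42,0]]
[[2,13],[3,17],[5,13],[15,8],[27,0],[32,4],[38,17],[42,0]]
[[2,13],[3,17],[5,13],[15,8],[27,0],[32,4],[38,17],[42,0]]
[[2,13],[3,17],[5,13],[9,20],[10,13],[15,8],[27,0],[32,4],[38,17],[42,0]]
[[2,13],[3,17],[5,13],[9,20],[10,13],[15,8],[27,0],[32,4],[38,17],[42,11],[44,0]]
[[2,13],[3,17],[5,13],[9,20],[10,13],[15,8],[27,0],[32,4],[37,10],[38,17],[42,11],[44,0]]
[[2,13],[3,17],[5,13],[9,20],[10,13],[15,8],[27,0],[32,4],[37,10],[38,17],[42,11],[44,0],[46,6],[48,0]]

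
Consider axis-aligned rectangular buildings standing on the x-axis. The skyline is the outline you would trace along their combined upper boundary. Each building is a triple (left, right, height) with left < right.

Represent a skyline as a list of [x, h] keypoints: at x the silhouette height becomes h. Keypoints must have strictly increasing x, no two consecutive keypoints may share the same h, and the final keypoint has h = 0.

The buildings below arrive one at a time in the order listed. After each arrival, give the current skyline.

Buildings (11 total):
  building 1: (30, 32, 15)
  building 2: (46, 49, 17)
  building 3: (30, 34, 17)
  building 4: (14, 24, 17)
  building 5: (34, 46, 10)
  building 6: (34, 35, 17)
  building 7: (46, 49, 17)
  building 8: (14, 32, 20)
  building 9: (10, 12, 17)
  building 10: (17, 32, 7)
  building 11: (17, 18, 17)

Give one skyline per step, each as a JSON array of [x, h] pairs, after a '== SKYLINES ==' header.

== SKYLINES ==
[[30,15],[32,0]]
[[30,15],[32,0],[46,17],[49,0]]
[[30,17],[34,0],[46,17],[49,0]]
[[14,17],[24,0],[30,17],[34,0],[46,17],[49,0]]
[[14,17],[24,0],[30,17],[34,10],[46,17],[49,0]]
[[14,17],[24,0],[30,17],[35,10],[46,17],[49,0]]
[[14,17],[24,0],[30,17],[35,10],[46,17],[49,0]]
[[14,20],[32,17],[35,10],[46,17],[49,0]]
[[10,17],[12,0],[14,20],[32,17],[35,10],[46,17],[49,0]]
[[10,17],[12,0],[14,20],[32,17],[35,10],[46,17],[49,0]]
[[10,17],[12,0],[14,20],[32,17],[35,10],[46,17],[49,0]]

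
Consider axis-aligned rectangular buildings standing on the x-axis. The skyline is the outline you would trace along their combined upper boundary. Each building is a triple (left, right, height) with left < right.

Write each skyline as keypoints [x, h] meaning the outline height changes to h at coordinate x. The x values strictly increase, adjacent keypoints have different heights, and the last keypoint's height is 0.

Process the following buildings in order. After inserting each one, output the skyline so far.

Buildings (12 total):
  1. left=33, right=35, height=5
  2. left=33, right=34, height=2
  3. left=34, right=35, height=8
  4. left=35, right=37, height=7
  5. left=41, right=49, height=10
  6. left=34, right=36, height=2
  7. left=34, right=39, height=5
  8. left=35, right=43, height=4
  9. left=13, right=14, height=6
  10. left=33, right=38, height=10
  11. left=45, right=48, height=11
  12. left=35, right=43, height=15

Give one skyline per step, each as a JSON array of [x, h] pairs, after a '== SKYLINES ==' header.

== SKYLINES ==
[[33,5],[35,0]]
[[33,5],[35,0]]
[[33,5],[34,8],[35,0]]
[[33,5],[34,8],[35,7],[37,0]]
[[33,5],[34,8],[35,7],[37,0],[41,10],[49,0]]
[[33,5],[34,8],[35,7],[37,0],[41,10],[49,0]]
[[33,5],[34,8],[35,7],[37,5],[39,0],[41,10],[49,0]]
[[33,5],[34,8],[35,7],[37,5],[39,4],[41,10],[49,0]]
[[13,6],[14,0],[33,5],[34,8],[35,7],[37,5],[39,4],[41,10],[49,0]]
[[13,6],[14,0],[33,10],[38,5],[39,4],[41,10],[49,0]]
[[13,6],[14,0],[33,10],[38,5],[39,4],[41,10],[45,11],[48,10],[49,0]]
[[13,6],[14,0],[33,10],[35,15],[43,10],[45,11],[48,10],[49,0]]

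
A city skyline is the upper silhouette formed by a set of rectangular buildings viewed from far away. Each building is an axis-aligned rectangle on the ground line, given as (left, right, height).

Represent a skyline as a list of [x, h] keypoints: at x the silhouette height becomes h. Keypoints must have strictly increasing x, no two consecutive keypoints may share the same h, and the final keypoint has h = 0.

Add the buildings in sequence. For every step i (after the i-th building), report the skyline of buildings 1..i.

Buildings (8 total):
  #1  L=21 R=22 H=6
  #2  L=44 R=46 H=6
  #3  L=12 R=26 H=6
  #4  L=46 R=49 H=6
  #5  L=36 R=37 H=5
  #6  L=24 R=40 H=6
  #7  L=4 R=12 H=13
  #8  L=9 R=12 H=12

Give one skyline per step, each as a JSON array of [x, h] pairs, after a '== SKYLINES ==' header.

== SKYLINES ==
[[21,6],[22,0]]
[[21,6],[22,0],[44,6],[46,0]]
[[12,6],[26,0],[44,6],[46,0]]
[[12,6],[26,0],[44,6],[49,0]]
[[12,6],[26,0],[36,5],[37,0],[44,6],[49,0]]
[[12,6],[40,0],[44,6],[49,0]]
[[4,13],[12,6],[40,0],[44,6],[49,0]]
[[4,13],[12,6],[40,0],[44,6],[49,0]]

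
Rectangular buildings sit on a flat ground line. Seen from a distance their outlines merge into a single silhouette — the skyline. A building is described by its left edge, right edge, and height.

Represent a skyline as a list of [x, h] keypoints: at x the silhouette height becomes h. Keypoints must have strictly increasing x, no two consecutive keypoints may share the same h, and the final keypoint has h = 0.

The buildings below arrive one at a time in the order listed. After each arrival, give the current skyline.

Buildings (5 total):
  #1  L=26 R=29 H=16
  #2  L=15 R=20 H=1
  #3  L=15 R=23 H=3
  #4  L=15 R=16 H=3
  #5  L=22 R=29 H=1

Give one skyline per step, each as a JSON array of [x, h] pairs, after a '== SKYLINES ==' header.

== SKYLINES ==
[[26,16],[29,0]]
[[15,1],[20,0],[26,16],[29,0]]
[[15,3],[23,0],[26,16],[29,0]]
[[15,3],[23,0],[26,16],[29,0]]
[[15,3],[23,1],[26,16],[29,0]]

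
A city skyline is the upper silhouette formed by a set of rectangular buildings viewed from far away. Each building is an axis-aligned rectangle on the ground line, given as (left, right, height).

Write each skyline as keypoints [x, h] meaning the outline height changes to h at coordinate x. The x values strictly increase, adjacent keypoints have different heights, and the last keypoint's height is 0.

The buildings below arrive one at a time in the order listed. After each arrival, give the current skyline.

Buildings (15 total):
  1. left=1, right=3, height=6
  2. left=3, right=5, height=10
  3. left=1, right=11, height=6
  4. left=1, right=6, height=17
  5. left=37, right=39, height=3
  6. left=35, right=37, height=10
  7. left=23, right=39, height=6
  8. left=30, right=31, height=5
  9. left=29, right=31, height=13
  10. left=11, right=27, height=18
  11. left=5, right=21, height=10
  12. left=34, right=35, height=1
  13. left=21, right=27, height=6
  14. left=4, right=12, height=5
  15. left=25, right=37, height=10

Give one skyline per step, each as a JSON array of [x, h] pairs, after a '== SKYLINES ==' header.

== SKYLINES ==
[[1,6],[3,0]]
[[1,6],[3,10],[5,0]]
[[1,6],[3,10],[5,6],[11,0]]
[[1,17],[6,6],[11,0]]
[[1,17],[6,6],[11,0],[37,3],[39,0]]
[[1,17],[6,6],[11,0],[35,10],[37,3],[39,0]]
[[1,17],[6,6],[11,0],[23,6],[35,10],[37,6],[39,0]]
[[1,17],[6,6],[11,0],[23,6],[35,10],[37,6],[39,0]]
[[1,17],[6,6],[11,0],[23,6],[29,13],[31,6],[35,10],[37,6],[39,0]]
[[1,17],[6,6],[11,18],[27,6],[29,13],[31,6],[35,10],[37,6],[39,0]]
[[1,17],[6,10],[11,18],[27,6],[29,13],[31,6],[35,10],[37,6],[39,0]]
[[1,17],[6,10],[11,18],[27,6],[29,13],[31,6],[35,10],[37,6],[39,0]]
[[1,17],[6,10],[11,18],[27,6],[29,13],[31,6],[35,10],[37,6],[39,0]]
[[1,17],[6,10],[11,18],[27,6],[29,13],[31,6],[35,10],[37,6],[39,0]]
[[1,17],[6,10],[11,18],[27,10],[29,13],[31,10],[37,6],[39,0]]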